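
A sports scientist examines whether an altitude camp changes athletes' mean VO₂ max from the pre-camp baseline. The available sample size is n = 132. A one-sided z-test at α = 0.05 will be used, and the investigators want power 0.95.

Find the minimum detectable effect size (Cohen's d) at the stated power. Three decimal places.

d ≈ 0.286

Need Φ(δ − 1.645) = 0.95, so δ = 1.645 + 1.645 = 3.290.
δ = d·√n ⇒ d = δ/√n = 3.290/√132 = 0.2863.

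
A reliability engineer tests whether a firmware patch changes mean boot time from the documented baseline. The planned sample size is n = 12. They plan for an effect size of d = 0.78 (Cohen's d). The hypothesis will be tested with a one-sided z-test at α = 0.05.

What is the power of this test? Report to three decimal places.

Power ≈ 0.855

Noncentrality parameter: δ = d·√n = 0.78 × √12 = 2.7020
One-sided α = 0.05 → critical value z_{0.05} = 1.645.
Power = Φ(δ − 1.645) = Φ(1.057) = 0.8548.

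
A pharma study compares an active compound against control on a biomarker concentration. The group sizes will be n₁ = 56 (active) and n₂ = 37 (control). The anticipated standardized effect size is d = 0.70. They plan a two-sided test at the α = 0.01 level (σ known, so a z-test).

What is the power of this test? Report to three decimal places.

Noncentrality parameter: δ = d / √(1/n₁ + 1/n₂) = 0.70 / √(1/56 + 1/37) = 3.3041
Two-sided α = 0.01 → critical value z_{0.005} = 2.576.
Power = Φ(δ − 2.576) + Φ(−δ − 2.576) = Φ(0.728) + Φ(-5.880) = 0.7668 + 0.0000 = 0.7668.

Power ≈ 0.767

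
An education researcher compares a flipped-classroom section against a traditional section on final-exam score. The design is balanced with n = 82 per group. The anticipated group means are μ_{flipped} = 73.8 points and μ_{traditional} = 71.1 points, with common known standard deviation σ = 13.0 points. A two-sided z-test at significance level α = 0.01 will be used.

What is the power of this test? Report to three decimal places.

Power ≈ 0.106

Standardized effect: d = |μ_{flipped} − μ_{traditional}| / σ = |73.8 − 71.1| / 13.0 = 0.2077
Noncentrality parameter: δ = d·√(n/2) = 0.2077 × √(82/2) = 1.3299
Two-sided α = 0.01 → critical value z_{0.005} = 2.576.
Power = Φ(δ − 2.576) + Φ(−δ − 2.576) = Φ(-1.246) + Φ(-3.906) = 0.1064 + 0.0000 = 0.1064.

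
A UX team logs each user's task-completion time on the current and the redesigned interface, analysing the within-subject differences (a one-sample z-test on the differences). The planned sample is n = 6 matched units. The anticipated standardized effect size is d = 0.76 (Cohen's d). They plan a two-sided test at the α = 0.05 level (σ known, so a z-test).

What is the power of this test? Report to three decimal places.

Noncentrality parameter: δ = d·√n = 0.76 × √6 = 1.8616
Two-sided α = 0.05 → critical value z_{0.025} = 1.960.
Power = Φ(δ − 1.960) + Φ(−δ − 1.960) = Φ(-0.098) + Φ(-3.822) = 0.4608 + 0.0001 = 0.4609.

Power ≈ 0.461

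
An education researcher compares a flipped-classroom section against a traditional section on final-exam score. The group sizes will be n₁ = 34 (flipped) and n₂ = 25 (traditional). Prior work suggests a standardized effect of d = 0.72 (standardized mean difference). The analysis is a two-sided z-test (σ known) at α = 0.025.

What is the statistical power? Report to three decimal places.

Noncentrality parameter: δ = d / √(1/n₁ + 1/n₂) = 0.72 / √(1/34 + 1/25) = 2.7329
Critical value for a two-sided test at α = 0.025: z_{α/2} = 2.241.
Power = Φ(δ − 2.241) + Φ(−δ − 2.241) = Φ(0.491) + Φ(-4.974) = 0.6884 + 0.0000 = 0.6884.

Power ≈ 0.688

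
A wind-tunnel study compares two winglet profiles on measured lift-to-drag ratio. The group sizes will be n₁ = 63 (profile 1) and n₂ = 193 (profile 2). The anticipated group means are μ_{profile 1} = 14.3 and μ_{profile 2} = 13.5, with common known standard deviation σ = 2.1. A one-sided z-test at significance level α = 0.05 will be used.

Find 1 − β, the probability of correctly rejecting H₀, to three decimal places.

Standardized effect: d = |μ_{profile 1} − μ_{profile 2}| / σ = |14.3 − 13.5| / 2.1 = 0.3810
Noncentrality parameter: λ = d / √(1/n₁ + 1/n₂) = 0.3810 / √(1/63 + 1/193) = 2.6254
Critical value for a one-sided test at α = 0.05: z_α = 1.645.
Power = Φ(λ − 1.645) = Φ(0.981) = 0.8366.

Power ≈ 0.837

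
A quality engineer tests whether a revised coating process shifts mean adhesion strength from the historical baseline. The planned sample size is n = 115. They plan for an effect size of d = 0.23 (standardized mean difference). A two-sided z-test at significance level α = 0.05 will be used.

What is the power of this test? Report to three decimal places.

Noncentrality parameter: δ = d·√n = 0.23 × √115 = 2.4665
Two-sided α = 0.05 → critical value z_{0.025} = 1.960.
Power = Φ(δ − 1.960) + Φ(−δ − 1.960) = Φ(0.507) + Φ(-4.426) = 0.6938 + 0.0000 = 0.6938.

Power ≈ 0.694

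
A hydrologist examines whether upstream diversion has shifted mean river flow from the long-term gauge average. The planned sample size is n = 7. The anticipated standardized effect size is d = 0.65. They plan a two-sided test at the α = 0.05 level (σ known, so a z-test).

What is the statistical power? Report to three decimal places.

Noncentrality parameter: δ = d·√n = 0.65 × √7 = 1.7197
Critical value for a two-sided test at α = 0.05: z_{α/2} = 1.960.
Power = Φ(δ − 1.960) + Φ(−δ − 1.960) = Φ(-0.240) + Φ(-3.680) = 0.4051 + 0.0001 = 0.4052.

Power ≈ 0.405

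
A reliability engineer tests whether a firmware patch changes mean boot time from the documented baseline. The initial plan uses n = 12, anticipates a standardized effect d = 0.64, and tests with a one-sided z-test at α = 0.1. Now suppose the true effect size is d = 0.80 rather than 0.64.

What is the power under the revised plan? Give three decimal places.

With d = 0.80: δ = d·√n = 0.80 × √12 = 2.7713. Critical value z_{0.1} = 1.282.
Revised power = P(Z > 1.282 − δ) = Φ(1.490) = 0.9319.

Power ≈ 0.932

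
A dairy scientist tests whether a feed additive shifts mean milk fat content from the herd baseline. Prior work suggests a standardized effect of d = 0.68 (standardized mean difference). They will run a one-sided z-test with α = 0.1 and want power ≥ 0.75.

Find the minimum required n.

Set Φ(δ − 1.282) = 0.75; then δ − 1.282 = Φ⁻¹(0.75) = 0.674, giving δ = 1.956.
δ = d·√n ⇒ n = (δ/d)² = (1.956 / 0.68)² = 8.27.
Rounding up, n = 9.

n = 9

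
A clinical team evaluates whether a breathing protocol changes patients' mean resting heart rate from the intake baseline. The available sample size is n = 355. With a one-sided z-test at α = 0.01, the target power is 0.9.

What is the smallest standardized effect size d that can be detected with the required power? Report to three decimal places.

d ≈ 0.191

Need Φ(δ − 2.326) = 0.9, so δ = 2.326 + 1.282 = 3.608.
δ = d·√n ⇒ d = δ/√n = 3.608/√355 = 0.1915.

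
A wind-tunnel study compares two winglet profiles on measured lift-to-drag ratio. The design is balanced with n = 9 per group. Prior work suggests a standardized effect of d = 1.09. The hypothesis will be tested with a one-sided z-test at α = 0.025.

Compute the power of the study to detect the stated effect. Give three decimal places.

Power ≈ 0.638

Noncentrality parameter: δ = d·√(n/2) = 1.09 × √(9/2) = 2.3122
One-sided α = 0.025 → critical value z_{0.025} = 1.960.
Power = P(Z > 1.960 − δ) = Φ(0.352) = 0.6377.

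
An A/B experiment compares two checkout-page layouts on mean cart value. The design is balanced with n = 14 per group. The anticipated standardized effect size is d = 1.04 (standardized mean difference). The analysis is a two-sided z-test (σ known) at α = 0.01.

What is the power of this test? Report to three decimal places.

Noncentrality parameter: δ = d·√(n/2) = 1.04 × √(14/2) = 2.7516
Critical value for a two-sided test at α = 0.01: z_{α/2} = 2.576.
Power = Φ(δ − 2.576) + Φ(−δ − 2.576) = Φ(0.176) + Φ(-5.327) = 0.5698 + 0.0000 = 0.5698.

Power ≈ 0.570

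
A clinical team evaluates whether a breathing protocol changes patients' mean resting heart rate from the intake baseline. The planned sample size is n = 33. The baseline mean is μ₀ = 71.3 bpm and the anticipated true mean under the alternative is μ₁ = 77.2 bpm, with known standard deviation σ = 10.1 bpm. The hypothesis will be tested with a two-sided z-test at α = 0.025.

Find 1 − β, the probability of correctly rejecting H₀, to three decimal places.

Standardized effect: d = |μ₁ − μ₀| / σ = |77.2 − 71.3| / 10.1 = 0.5842
Noncentrality parameter: δ = d·√n = 0.5842 × √33 = 3.3557
Critical value for a two-sided test at α = 0.025: z_{α/2} = 2.241.
Power = Φ(δ − 2.241) + Φ(−δ − 2.241) = Φ(1.114) + Φ(-5.597) = 0.8674 + 0.0000 = 0.8674.

Power ≈ 0.867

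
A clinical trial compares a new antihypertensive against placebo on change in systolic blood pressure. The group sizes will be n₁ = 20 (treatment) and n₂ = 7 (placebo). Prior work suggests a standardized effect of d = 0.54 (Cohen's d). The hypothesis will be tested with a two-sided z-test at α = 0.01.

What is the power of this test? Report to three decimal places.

Noncentrality parameter: δ = d / √(1/n₁ + 1/n₂) = 0.54 / √(1/20 + 1/7) = 1.2296
Critical value for a two-sided test at α = 0.01: z_{α/2} = 2.576.
Power = Φ(δ − 2.576) + Φ(−δ − 2.576) = Φ(-1.346) + Φ(-3.805) = 0.0891 + 0.0001 = 0.0892.

Power ≈ 0.089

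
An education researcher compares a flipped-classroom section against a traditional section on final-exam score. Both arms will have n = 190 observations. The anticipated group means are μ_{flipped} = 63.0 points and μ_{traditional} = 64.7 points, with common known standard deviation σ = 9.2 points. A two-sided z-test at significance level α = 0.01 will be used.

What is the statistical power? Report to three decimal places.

Power ≈ 0.219

Standardized effect: d = |μ_{flipped} − μ_{traditional}| / σ = |63.0 − 64.7| / 9.2 = 0.1848
Noncentrality parameter: δ = d·√(n/2) = 0.1848 × √(190/2) = 1.8010
Two-sided α = 0.01 → critical value z_{0.005} = 2.576.
Power = Φ(δ − 2.576) + Φ(−δ − 2.576) = Φ(-0.775) + Φ(-4.377) = 0.2192 + 0.0000 = 0.2192.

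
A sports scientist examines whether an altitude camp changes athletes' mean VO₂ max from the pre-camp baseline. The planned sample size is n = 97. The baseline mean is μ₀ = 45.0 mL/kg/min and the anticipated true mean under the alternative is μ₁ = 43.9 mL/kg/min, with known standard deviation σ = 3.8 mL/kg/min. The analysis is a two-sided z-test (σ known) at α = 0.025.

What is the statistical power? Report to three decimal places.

Power ≈ 0.729

Standardized effect: d = |μ₁ − μ₀| / σ = |43.9 − 45.0| / 3.8 = 0.2895
Noncentrality parameter: δ = d·√n = 0.2895 × √97 = 2.8510
Two-sided α = 0.025 → critical value z_{0.0125} = 2.241.
Power = Φ(δ − 2.241) + Φ(−δ − 2.241) = Φ(0.610) + Φ(-5.092) = 0.7289 + 0.0000 = 0.7289.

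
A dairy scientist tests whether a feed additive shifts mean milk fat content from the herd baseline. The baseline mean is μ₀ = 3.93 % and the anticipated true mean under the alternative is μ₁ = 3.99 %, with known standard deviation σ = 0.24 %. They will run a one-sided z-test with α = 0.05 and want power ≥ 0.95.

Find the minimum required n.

n = 174

Standardized effect: d = |μ₁ − μ₀| / σ = |3.99 − 3.93| / 0.24 = 0.2500
For power 0.95 need Φ(δ − z_{0.05}) = 0.95, so δ = z_{0.05} + z_{0.05} = 1.645 + 1.645 = 3.290.
δ = d·√n ⇒ n = (δ/d)² = (3.290 / 0.2500)² = 173.15.
Round up to the next whole unit.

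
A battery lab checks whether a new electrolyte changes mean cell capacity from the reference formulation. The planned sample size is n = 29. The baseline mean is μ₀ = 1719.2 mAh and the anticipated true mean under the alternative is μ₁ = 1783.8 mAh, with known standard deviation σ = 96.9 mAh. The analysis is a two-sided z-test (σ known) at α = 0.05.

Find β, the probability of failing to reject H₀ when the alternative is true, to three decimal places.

Standardized effect: d = |μ₁ − μ₀| / σ = |1783.8 − 1719.2| / 96.9 = 0.6667
Noncentrality parameter: δ = d·√n = 0.6667 × √29 = 3.5901
Critical value for a two-sided test at α = 0.05: z_{α/2} = 1.960.
Power = Φ(δ − 1.960) + Φ(−δ − 1.960) = Φ(1.630) + Φ(-5.550) = 0.9485 + 0.0000 = 0.9485.
Type II error: β = 1 − power = 1 − 0.9485 = 0.0515.

β ≈ 0.052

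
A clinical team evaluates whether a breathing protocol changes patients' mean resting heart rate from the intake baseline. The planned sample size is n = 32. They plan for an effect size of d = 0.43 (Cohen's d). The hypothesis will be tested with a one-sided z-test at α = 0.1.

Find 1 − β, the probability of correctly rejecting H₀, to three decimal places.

Power ≈ 0.875

Noncentrality parameter: δ = d·√n = 0.43 × √32 = 2.4324
One-sided α = 0.1 → critical value z_{0.1} = 1.282.
Power = P(Z > 1.282 − δ) = Φ(1.151) = 0.8751.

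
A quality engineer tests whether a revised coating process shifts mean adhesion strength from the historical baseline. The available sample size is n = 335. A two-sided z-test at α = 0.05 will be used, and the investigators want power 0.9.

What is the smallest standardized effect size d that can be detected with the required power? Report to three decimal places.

Required noncentrality: δ = z_{0.025} + z_{0.10} = 1.960 + 1.282 = 3.242.
(The second rejection-region term Φ(−δ − z_{α/2}) is negligible and dropped.)
δ = d·√n ⇒ d = δ/√n = 3.242/√335 = 0.1771.

d ≈ 0.177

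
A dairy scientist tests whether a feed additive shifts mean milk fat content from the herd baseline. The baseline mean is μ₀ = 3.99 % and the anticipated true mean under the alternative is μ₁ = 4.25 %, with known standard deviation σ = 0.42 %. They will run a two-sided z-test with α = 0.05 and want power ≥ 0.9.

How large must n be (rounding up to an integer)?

Standardized effect: d = |μ₁ − μ₀| / σ = |4.25 − 3.99| / 0.42 = 0.6190
Set Φ(δ − 1.960) = 0.9; then δ − 1.960 = Φ⁻¹(0.9) = 1.282, giving δ = 3.242.
(The Φ(−δ − z_{α/2}) term is vanishingly small for δ > 0 and is dropped in the standard sample-size formula.)
δ = d·√n ⇒ n = (δ/d)² = (3.242 / 0.6190)² = 27.42.
Rounding up, n = 28.

n = 28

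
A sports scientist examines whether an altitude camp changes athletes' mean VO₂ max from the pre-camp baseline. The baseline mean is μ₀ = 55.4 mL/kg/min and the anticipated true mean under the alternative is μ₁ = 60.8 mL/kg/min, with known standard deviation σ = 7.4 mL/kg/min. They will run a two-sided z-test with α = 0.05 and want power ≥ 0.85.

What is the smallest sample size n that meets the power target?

n = 17

Standardized effect: d = |μ₁ − μ₀| / σ = |60.8 − 55.4| / 7.4 = 0.7297
Set Φ(δ − 1.960) = 0.85; then δ − 1.960 = Φ⁻¹(0.85) = 1.036, giving δ = 2.996.
(The Φ(−δ − z_{α/2}) term is vanishingly small for δ > 0 and is dropped in the standard sample-size formula.)
δ = d·√n ⇒ n = (δ/d)² = (2.996 / 0.7297)² = 16.86.
Rounding up, n = 17.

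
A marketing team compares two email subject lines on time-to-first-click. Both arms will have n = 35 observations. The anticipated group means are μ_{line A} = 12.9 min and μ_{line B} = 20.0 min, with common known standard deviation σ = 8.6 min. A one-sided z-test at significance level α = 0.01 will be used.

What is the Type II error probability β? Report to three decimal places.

β ≈ 0.130

Standardized effect: d = |μ_{line A} − μ_{line B}| / σ = |12.9 − 20.0| / 8.6 = 0.8256
Noncentrality parameter: δ = d·√(n/2) = 0.8256 × √(35/2) = 3.4537
One-sided α = 0.01 → critical value z_{0.01} = 2.326.
Power = Φ(δ − 2.326) = Φ(1.127) = 0.8702.
Type II error: β = 1 − power = 1 − 0.8702 = 0.1298.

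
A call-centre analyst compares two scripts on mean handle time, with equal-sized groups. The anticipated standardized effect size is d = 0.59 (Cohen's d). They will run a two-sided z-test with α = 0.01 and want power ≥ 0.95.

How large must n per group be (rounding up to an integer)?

Set Φ(δ − 2.576) = 0.95; then δ − 2.576 = Φ⁻¹(0.95) = 1.645, giving δ = 4.221.
(The Φ(−δ − z_{α/2}) term is vanishingly small for δ > 0 and is dropped in the standard sample-size formula.)
δ = d·√(n/2) ⇒ n = 2(δ/d)² = 2 × (4.221 / 0.59)² = 102.35.
Round up to the next whole unit.

n = 103 per group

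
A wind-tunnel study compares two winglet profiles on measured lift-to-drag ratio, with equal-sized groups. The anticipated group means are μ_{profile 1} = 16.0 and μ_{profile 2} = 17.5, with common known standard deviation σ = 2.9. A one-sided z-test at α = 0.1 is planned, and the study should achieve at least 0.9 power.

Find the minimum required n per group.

Standardized effect: d = |μ_{profile 1} − μ_{profile 2}| / σ = |16.0 − 17.5| / 2.9 = 0.5172
For power 0.9 need Φ(δ − z_{0.1}) = 0.9, so δ = z_{0.1} + z_{0.10} = 1.282 + 1.282 = 2.563.
δ = d·√(n/2) ⇒ n = 2(δ/d)² = 2 × (2.563 / 0.5172)² = 49.11.
Round up to the next whole unit.

n = 50 per group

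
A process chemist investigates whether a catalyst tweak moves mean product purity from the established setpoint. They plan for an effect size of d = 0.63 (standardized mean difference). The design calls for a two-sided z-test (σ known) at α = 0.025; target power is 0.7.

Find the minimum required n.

n = 20

Set Φ(δ − 2.241) = 0.7; then δ − 2.241 = Φ⁻¹(0.7) = 0.524, giving δ = 2.766.
(The Φ(−δ − z_{α/2}) term is vanishingly small for δ > 0 and is dropped in the standard sample-size formula.)
δ = d·√n ⇒ n = (δ/d)² = (2.766 / 0.63)² = 19.27.
Round up to the next whole unit.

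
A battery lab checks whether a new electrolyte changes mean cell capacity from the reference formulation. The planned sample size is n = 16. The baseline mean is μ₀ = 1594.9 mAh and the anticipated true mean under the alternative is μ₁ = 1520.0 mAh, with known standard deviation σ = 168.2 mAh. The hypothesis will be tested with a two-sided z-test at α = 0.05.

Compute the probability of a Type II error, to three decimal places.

β ≈ 0.571

Standardized effect: d = |μ₁ − μ₀| / σ = |1520.0 − 1594.9| / 168.2 = 0.4453
Noncentrality parameter: δ = d·√n = 0.4453 × √16 = 1.7812
Critical value for a two-sided test at α = 0.05: z_{α/2} = 1.960.
Power = Φ(δ − 1.960) + Φ(−δ − 1.960) = Φ(-0.179) + Φ(-3.741) = 0.4291 + 0.0001 = 0.4292.
Type II error: β = 1 − power = 1 − 0.4292 = 0.5708.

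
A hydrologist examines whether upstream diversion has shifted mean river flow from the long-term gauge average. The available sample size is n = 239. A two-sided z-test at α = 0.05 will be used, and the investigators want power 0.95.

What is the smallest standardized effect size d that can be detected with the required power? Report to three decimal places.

Need Φ(δ − 1.960) = 0.95, so δ = 1.960 + 1.645 = 3.605.
(Lower-tail contribution to power is negligible for δ > 0.)
δ = d·√n ⇒ d = δ/√n = 3.605/√239 = 0.2332.

d ≈ 0.233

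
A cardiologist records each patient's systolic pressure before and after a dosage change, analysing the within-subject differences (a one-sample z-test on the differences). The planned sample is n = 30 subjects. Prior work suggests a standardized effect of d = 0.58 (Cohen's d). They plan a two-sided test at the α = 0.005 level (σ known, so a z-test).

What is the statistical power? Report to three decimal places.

Noncentrality parameter: δ = d·√n = 0.58 × √30 = 3.1768
Critical value for a two-sided test at α = 0.005: z_{α/2} = 2.807.
Power = Φ(δ − 2.807) + Φ(−δ − 2.807) = Φ(0.370) + Φ(-5.984) = 0.6442 + 0.0000 = 0.6442.

Power ≈ 0.644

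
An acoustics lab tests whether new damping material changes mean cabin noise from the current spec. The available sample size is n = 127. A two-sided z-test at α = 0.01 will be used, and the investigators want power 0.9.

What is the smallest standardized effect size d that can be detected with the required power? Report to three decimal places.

Required noncentrality: δ = z_{0.005} + z_{0.10} = 2.576 + 1.282 = 3.857.
(The second rejection-region term Φ(−δ − z_{α/2}) is negligible and dropped.)
δ = d·√n ⇒ d = δ/√n = 3.857/√127 = 0.3423.

d ≈ 0.342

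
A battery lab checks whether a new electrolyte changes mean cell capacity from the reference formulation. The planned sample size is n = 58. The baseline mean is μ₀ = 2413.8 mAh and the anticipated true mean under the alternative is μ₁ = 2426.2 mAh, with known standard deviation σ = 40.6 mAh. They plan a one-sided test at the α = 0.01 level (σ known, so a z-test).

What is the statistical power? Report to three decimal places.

Power ≈ 0.500

Standardized effect: d = |μ₁ − μ₀| / σ = |2426.2 − 2413.8| / 40.6 = 0.3054
Noncentrality parameter: δ = d·√n = 0.3054 × √58 = 2.3260
One-sided α = 0.01 → critical value z_{0.01} = 2.326.
Power = P(Z > 2.326 − δ) = Φ(0.000) = 0.4999.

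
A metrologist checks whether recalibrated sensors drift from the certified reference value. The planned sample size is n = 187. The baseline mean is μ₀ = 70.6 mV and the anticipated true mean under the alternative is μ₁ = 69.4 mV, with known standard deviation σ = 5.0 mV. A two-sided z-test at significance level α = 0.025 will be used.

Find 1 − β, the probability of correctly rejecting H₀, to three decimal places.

Standardized effect: d = |μ₁ − μ₀| / σ = |69.4 − 70.6| / 5.0 = 0.2400
Noncentrality parameter: δ = d·√n = 0.2400 × √187 = 3.2820
Critical value for a two-sided test at α = 0.025: z_{α/2} = 2.241.
Power = Φ(δ − 2.241) + Φ(−δ − 2.241) = Φ(1.041) + Φ(-5.523) = 0.8510 + 0.0000 = 0.8510.

Power ≈ 0.851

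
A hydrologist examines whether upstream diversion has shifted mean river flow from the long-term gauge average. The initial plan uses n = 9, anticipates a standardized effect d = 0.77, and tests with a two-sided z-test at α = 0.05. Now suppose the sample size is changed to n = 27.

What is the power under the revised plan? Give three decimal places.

With n = 27: δ = d·√n = 0.77 × √27 = 4.0010. Critical value z_{0.025} = 1.960.
Revised power = Φ(δ − 1.960) + Φ(−δ − 1.960) = Φ(2.041) + Φ(-5.961) = 0.9794 + 0.0000 = 0.9794.

Power ≈ 0.979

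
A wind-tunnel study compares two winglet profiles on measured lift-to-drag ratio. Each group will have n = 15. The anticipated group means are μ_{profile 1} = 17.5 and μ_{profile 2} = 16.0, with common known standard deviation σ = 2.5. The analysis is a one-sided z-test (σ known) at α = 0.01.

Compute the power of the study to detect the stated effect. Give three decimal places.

Standardized effect: d = |μ_{profile 1} − μ_{profile 2}| / σ = |17.5 − 16.0| / 2.5 = 0.6000
Noncentrality parameter: δ = d·√(n/2) = 0.6000 × √(15/2) = 1.6432
One-sided α = 0.01 → critical value z_{0.01} = 2.326.
Power = P(Z > 2.326 − δ) = Φ(-0.683) = 0.2472.

Power ≈ 0.247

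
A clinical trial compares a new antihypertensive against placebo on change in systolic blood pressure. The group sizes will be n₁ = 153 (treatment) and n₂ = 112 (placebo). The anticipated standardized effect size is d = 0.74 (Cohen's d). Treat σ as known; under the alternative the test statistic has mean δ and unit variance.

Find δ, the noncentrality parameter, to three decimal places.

δ ≈ 5.951

The noncentrality parameter scales effect size by the design's sample-size factor: δ = d / √(1/n₁ + 1/n₂) = 0.74 / √(1/153 + 1/112) = 5.9506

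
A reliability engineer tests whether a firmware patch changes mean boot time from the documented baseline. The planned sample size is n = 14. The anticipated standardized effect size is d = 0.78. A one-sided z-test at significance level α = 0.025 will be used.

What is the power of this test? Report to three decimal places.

Power ≈ 0.831

Noncentrality parameter: δ = d·√n = 0.78 × √14 = 2.9185
One-sided α = 0.025 → critical value z_{0.025} = 1.960.
Power = Φ(δ − 1.960) = Φ(0.959) = 0.8311.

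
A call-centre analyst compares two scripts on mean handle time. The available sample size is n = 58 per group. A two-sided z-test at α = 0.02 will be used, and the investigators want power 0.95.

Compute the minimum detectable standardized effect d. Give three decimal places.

Need Φ(δ − 2.326) = 0.95, so δ = 2.326 + 1.645 = 3.971.
(Lower-tail contribution to power is negligible for δ > 0.)
δ = d·√(n/2) ⇒ d = δ/√(n/2) = 3.971/√(58/2) = 0.7374.

d ≈ 0.737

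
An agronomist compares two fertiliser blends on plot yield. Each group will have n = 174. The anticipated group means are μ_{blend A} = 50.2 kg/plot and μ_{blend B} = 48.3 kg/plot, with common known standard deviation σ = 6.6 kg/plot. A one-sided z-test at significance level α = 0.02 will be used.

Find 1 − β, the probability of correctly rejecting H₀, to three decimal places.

Power ≈ 0.736

Standardized effect: d = |μ_{blend A} − μ_{blend B}| / σ = |50.2 − 48.3| / 6.6 = 0.2879
Noncentrality parameter: δ = d·√(n/2) = 0.2879 × √(174/2) = 2.6852
Critical value for a one-sided test at α = 0.02: z_α = 2.054.
Power = Φ(δ − 2.054) = Φ(0.631) = 0.7361.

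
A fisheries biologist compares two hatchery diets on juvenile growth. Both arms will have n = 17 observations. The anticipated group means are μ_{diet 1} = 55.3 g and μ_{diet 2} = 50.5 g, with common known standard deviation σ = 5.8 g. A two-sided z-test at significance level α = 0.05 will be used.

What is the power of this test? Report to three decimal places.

Power ≈ 0.675

Standardized effect: d = |μ_{diet 1} − μ_{diet 2}| / σ = |55.3 − 50.5| / 5.8 = 0.8276
Noncentrality parameter: δ = d·√(n/2) = 0.8276 × √(17/2) = 2.4128
Critical value for a two-sided test at α = 0.05: z_{α/2} = 1.960.
Power = Φ(δ − 1.960) + Φ(−δ − 1.960) = Φ(0.453) + Φ(-4.373) = 0.6747 + 0.0000 = 0.6747.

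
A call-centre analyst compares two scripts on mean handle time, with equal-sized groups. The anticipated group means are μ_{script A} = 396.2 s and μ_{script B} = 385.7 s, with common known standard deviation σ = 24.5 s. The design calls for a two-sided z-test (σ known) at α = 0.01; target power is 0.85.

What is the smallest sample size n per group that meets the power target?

n = 143 per group

Standardized effect: d = |μ_{script A} − μ_{script B}| / σ = |396.2 − 385.7| / 24.5 = 0.4286
Set Φ(δ − 2.576) = 0.85; then δ − 2.576 = Φ⁻¹(0.85) = 1.036, giving δ = 3.612.
(For δ > 0 the lower-tail rejection region contributes negligibly to power, so the one-term inversion is standard.)
δ = d·√(n/2) ⇒ n = 2(δ/d)² = 2 × (3.612 / 0.4286)² = 142.08.
Round up to the next whole unit.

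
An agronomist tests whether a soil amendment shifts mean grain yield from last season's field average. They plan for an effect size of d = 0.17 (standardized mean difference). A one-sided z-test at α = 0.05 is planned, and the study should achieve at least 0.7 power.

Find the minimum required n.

n = 163

Set Φ(δ − 1.645) = 0.7; then δ − 1.645 = Φ⁻¹(0.7) = 0.524, giving δ = 2.169.
δ = d·√n ⇒ n = (δ/d)² = (2.169 / 0.17)² = 162.83.
Rounding up, n = 163.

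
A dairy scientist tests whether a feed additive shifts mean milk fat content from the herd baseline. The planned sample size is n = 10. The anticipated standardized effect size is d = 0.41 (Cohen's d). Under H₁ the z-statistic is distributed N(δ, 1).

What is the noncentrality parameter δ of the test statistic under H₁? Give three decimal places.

δ ≈ 1.297

δ = d·√n = 0.41 × √10 = 1.2965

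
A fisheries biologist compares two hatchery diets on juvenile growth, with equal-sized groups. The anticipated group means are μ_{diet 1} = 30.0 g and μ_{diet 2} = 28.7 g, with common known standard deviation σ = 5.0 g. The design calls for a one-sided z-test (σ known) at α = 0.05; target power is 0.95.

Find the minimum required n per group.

n = 321 per group

Standardized effect: d = |μ_{diet 1} − μ_{diet 2}| / σ = |30.0 − 28.7| / 5.0 = 0.2600
Set Φ(δ − 1.645) = 0.95; then δ − 1.645 = Φ⁻¹(0.95) = 1.645, giving δ = 3.290.
δ = d·√(n/2) ⇒ n = 2(δ/d)² = 2 × (3.290 / 0.2600)² = 320.18.
Rounding up, n = 321 per group.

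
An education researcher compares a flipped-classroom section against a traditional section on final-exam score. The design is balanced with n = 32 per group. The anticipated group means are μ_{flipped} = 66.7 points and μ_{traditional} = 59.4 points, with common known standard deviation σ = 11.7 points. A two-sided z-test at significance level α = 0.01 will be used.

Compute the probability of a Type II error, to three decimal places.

Standardized effect: d = |μ_{flipped} − μ_{traditional}| / σ = |66.7 − 59.4| / 11.7 = 0.6239
Noncentrality parameter: δ = d·√(n/2) = 0.6239 × √(32/2) = 2.4957
Critical value for a two-sided test at α = 0.01: z_{α/2} = 2.576.
Power = Φ(δ − 2.576) + Φ(−δ − 2.576) = Φ(-0.080) + Φ(-5.072) = 0.4681 + 0.0000 = 0.4681.
Type II error: β = 1 − power = 1 − 0.4681 = 0.5319.

β ≈ 0.532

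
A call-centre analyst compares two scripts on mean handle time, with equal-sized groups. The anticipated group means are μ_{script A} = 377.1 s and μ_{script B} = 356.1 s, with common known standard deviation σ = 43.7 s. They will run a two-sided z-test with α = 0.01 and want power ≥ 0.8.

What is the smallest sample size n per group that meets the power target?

n = 102 per group

Standardized effect: d = |μ_{script A} − μ_{script B}| / σ = |377.1 − 356.1| / 43.7 = 0.4805
Set Φ(δ − 2.576) = 0.8; then δ − 2.576 = Φ⁻¹(0.8) = 0.842, giving δ = 3.417.
(For δ > 0 the lower-tail rejection region contributes negligibly to power, so the one-term inversion is standard.)
δ = d·√(n/2) ⇒ n = 2(δ/d)² = 2 × (3.417 / 0.4805)² = 101.15.
Round up to the next whole unit.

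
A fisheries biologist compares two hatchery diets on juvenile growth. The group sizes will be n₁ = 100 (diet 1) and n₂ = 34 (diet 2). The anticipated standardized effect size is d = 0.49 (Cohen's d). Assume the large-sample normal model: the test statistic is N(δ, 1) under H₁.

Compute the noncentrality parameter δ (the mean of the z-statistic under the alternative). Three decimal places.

The noncentrality parameter scales effect size by the design's sample-size factor: δ = d / √(1/n₁ + 1/n₂) = 0.49 / √(1/100 + 1/34) = 2.4682

δ ≈ 2.468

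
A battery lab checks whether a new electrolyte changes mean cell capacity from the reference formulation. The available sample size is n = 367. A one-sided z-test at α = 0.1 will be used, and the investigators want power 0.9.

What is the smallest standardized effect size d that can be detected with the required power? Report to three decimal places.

Required noncentrality: δ = z_{0.1} + z_{0.10} = 1.282 + 1.282 = 2.563.
δ = d·√n ⇒ d = δ/√n = 2.563/√367 = 0.1338.

d ≈ 0.134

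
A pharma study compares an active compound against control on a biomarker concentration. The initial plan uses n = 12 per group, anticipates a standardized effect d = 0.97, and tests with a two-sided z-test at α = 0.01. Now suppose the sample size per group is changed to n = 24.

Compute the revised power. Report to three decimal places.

With n = 24 per group: δ = d·√(n/2) = 0.97 × √(24/2) = 3.3602. Critical value z_{0.005} = 2.576.
Revised power = Φ(δ − 2.576) + Φ(−δ − 2.576) = Φ(0.784) + Φ(-5.936) = 0.7836 + 0.0000 = 0.7836.

Power ≈ 0.784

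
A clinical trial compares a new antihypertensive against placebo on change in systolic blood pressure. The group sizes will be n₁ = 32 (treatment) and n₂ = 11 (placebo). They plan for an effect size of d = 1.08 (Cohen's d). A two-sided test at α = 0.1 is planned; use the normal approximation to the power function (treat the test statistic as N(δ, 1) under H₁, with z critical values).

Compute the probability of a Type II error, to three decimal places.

Noncentrality parameter: δ = d / √(1/n₁ + 1/n₂) = 1.08 / √(1/32 + 1/11) = 3.0900
Two-sided α = 0.1 → critical value z_{0.05} = 1.645.
Power = Φ(δ − 1.645) + Φ(−δ − 1.645) = Φ(1.445) + Φ(-4.735) = 0.9258 + 0.0000 = 0.9258.
Type II error: β = 1 − power = 1 − 0.9258 = 0.0742.

β ≈ 0.074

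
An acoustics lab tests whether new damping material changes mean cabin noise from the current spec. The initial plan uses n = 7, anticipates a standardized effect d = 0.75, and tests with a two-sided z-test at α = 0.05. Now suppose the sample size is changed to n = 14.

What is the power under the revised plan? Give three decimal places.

Power ≈ 0.801

With n = 14: δ = d·√n = 0.75 × √14 = 2.8062. Critical value z_{0.025} = 1.960.
Revised power = Φ(δ − 1.960) + Φ(−δ − 1.960) = Φ(0.846) + Φ(-4.766) = 0.8013 + 0.0000 = 0.8013.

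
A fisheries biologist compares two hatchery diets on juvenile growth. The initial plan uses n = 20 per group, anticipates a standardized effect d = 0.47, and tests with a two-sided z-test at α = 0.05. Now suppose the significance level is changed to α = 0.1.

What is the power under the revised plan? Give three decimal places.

Power ≈ 0.438

δ = d·√(n/2) = 0.47 × √(20/2) = 1.4863 (unchanged). New critical value: z_{0.05} = 1.645.
Revised power = Φ(δ − 1.645) + Φ(−δ − 1.645) = Φ(-0.159) + Φ(-3.131) = 0.4370 + 0.0009 = 0.4379.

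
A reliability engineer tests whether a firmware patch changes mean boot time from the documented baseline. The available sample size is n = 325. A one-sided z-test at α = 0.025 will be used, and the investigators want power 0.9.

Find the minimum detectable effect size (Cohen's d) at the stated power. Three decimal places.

d ≈ 0.180

Required noncentrality: δ = z_{0.025} + z_{0.10} = 1.960 + 1.282 = 3.242.
δ = d·√n ⇒ d = δ/√n = 3.242/√325 = 0.1798.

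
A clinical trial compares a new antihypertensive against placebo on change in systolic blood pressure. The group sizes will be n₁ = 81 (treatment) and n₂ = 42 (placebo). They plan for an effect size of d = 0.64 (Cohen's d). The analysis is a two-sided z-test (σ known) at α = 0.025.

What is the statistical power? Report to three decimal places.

Power ≈ 0.870

Noncentrality parameter: δ = d / √(1/n₁ + 1/n₂) = 0.64 / √(1/81 + 1/42) = 3.3658
Two-sided α = 0.025 → critical value z_{0.0125} = 2.241.
Power = Φ(δ − 2.241) + Φ(−δ − 2.241) = Φ(1.124) + Φ(-5.607) = 0.8696 + 0.0000 = 0.8696.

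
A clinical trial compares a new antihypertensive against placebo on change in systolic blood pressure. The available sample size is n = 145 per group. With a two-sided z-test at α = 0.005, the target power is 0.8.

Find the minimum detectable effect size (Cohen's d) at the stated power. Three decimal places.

d ≈ 0.429

Required noncentrality: δ = z_{0.0025} + z_{0.20} = 2.807 + 0.842 = 3.649.
(The second rejection-region term Φ(−δ − z_{α/2}) is negligible and dropped.)
δ = d·√(n/2) ⇒ d = δ/√(n/2) = 3.649/√(145/2) = 0.4285.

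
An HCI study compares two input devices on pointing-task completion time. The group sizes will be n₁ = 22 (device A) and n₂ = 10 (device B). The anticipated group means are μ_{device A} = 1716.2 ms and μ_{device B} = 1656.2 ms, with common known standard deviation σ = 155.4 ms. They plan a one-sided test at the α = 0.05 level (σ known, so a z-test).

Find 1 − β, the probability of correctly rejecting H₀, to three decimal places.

Power ≈ 0.264

Standardized effect: d = |μ_{device A} − μ_{device B}| / σ = |1716.2 − 1656.2| / 155.4 = 0.3861
Noncentrality parameter: δ = d / √(1/n₁ + 1/n₂) = 0.3861 / √(1/22 + 1/10) = 1.0124
Critical value for a one-sided test at α = 0.05: z_α = 1.645.
Power = P(Z > 1.645 − δ) = Φ(-0.632) = 0.2635.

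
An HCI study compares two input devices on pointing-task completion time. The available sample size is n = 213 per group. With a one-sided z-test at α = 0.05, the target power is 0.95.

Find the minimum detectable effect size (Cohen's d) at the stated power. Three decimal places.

Required noncentrality: δ = z_{0.05} + z_{0.05} = 1.645 + 1.645 = 3.290.
δ = d·√(n/2) ⇒ d = δ/√(n/2) = 3.290/√(213/2) = 0.3188.

d ≈ 0.319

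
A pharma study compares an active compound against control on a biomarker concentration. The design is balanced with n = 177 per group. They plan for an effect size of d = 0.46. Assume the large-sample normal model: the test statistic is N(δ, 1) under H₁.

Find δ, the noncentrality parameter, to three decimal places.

δ = d·√(n/2) = 0.46 × √(177/2) = 4.3274

δ ≈ 4.327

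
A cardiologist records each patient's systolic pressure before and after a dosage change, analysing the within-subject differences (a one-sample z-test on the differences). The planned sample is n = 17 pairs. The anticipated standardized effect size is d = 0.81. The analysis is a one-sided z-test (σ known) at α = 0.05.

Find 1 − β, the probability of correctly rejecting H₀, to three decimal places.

Noncentrality parameter: δ = d·√n = 0.81 × √17 = 3.3397
One-sided α = 0.05 → critical value z_{0.05} = 1.645.
Power = P(Z > 1.645 − δ) = Φ(1.695) = 0.9549.

Power ≈ 0.955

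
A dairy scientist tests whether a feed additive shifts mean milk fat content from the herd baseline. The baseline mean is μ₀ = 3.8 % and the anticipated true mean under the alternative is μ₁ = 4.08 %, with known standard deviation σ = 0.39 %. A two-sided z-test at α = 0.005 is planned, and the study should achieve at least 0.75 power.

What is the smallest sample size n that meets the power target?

Standardized effect: d = |μ₁ − μ₀| / σ = |4.08 − 3.8| / 0.39 = 0.7179
For power 0.75 need Φ(δ − z_{0.0025}) = 0.75, so δ = z_{0.0025} + z_{0.25} = 2.807 + 0.674 = 3.482.
(The Φ(−δ − z_{α/2}) term is vanishingly small for δ > 0 and is dropped in the standard sample-size formula.)
δ = d·√n ⇒ n = (δ/d)² = (3.482 / 0.7179)² = 23.52.
Round up to the next whole unit.

n = 24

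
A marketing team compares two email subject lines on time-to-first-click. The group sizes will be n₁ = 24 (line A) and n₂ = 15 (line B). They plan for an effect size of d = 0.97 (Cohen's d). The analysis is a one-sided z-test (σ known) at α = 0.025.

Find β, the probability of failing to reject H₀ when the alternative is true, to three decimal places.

Noncentrality parameter: δ = d / √(1/n₁ + 1/n₂) = 0.97 / √(1/24 + 1/15) = 2.9471
Critical value for a one-sided test at α = 0.025: z_α = 1.960.
Power = Φ(δ − 1.960) = Φ(0.987) = 0.8382.
Type II error: β = 1 − power = 1 − 0.8382 = 0.1618.

β ≈ 0.162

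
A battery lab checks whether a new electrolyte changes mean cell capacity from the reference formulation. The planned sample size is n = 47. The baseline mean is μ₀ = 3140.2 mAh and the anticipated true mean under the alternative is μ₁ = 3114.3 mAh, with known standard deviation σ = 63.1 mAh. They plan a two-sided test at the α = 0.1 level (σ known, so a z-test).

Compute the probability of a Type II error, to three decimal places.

Standardized effect: d = |μ₁ − μ₀| / σ = |3114.3 − 3140.2| / 63.1 = 0.4105
Noncentrality parameter: δ = d·√n = 0.4105 × √47 = 2.8140
Critical value for a two-sided test at α = 0.1: z_{α/2} = 1.645.
Power = Φ(δ − 1.645) + Φ(−δ − 1.645) = Φ(1.169) + Φ(-4.459) = 0.8788 + 0.0000 = 0.8788.
Type II error: β = 1 − power = 1 − 0.8788 = 0.1212.

β ≈ 0.121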